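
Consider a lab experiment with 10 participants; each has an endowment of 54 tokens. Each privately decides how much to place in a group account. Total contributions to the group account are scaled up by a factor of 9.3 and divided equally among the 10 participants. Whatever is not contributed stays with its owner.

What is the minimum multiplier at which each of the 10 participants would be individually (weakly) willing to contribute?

A contributed unit returns (multiplier)/10 to its contributor.
This reaches 1 exactly when the multiplier is 10.

10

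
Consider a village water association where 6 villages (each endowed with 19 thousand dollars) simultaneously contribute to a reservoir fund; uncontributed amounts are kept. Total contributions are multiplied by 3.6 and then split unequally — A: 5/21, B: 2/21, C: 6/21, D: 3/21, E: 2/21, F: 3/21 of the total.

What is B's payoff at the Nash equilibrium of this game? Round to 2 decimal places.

25.51 thousand dollars

Player j's private return per contributed unit is 3.6 × (j's share). Contributing is weakly dominant for j when that share is at least 1/3.6 = 0.2778, and contributing 0 is dominant otherwise.
The only share above 0.2778 is C's 6/21, contributing 19; the remaining 5 contribute 0. Total contributed: 19.
B keeps 19 and receives 3.6 × 19 × 2/21 = 6.51 from the reservoir fund, for a payoff of 25.51.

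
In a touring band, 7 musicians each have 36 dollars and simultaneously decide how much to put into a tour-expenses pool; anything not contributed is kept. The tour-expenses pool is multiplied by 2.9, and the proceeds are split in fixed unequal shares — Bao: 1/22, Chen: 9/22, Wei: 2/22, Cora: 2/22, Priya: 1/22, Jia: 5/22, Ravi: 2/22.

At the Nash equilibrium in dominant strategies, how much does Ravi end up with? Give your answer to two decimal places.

45.49 dollars

For player j, contributing a unit is worthwhile iff 2.9 × (j's share) ≥ 1, i.e. iff j's share is at least 0.3448.
The only share above 0.3448 is Chen's 9/22, contributing 36; the remaining 6 contribute 0. Total contributed: 36.
Ravi keeps 36 and receives 2.9 × 36 × 2/22 = 9.49 from the tour-expenses pool, for a payoff of 45.49.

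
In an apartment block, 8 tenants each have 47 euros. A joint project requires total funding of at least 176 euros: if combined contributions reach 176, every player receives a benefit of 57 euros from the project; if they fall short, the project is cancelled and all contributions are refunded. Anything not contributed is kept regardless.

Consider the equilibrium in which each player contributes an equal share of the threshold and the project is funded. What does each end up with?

Equal share of the threshold: 176/8 = 22.
At this profile no one gains by cutting their contribution: any cut drops the total below 176, the project is cancelled, contributions are refunded, and the deviator ends with 47, which is less than 47 − 22 + 57 = 82. Contributing more than 22 just wastes the excess. So contributing exactly 22 is a best response.
Each player's payoff: 47 − 22 + 57 = 82.

82 euros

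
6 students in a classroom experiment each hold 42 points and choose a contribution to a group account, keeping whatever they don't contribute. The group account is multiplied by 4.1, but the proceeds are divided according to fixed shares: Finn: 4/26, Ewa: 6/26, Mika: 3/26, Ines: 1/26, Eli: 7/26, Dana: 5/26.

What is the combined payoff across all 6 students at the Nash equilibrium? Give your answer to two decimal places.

A player with share s gets back 4.1·s per unit contributed, so full contribution is dominant for anyone with s > 1/4.1 = 0.2439 and zero contribution is dominant for anyone below.
Eli alone (share 7/26) is above the threshold, contributing 42; the remaining 5 contribute 0. Total contributed: 42.
The group account pays out 4.1 × 42 = 172.20 in total (split across the unequal shares, but the aggregate is all that matters for the group sum).
The 5 free-riders keep 42 each, adding 210. Group total = 210 + 172.20 = 382.20.

382.20 points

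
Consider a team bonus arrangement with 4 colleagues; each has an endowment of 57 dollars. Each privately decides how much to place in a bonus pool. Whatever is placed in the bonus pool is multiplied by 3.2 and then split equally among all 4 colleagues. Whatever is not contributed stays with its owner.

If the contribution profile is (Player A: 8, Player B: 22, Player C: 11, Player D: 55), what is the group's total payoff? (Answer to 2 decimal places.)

Total contributed: 8 + 22 + 11 + 55 = 96; total kept: 4 × 57 − 96 = 132.
The bonus pool pays out 3.2 × 96 = 307.20 in aggregate.
Group total = 132 + 307.20 = 439.20.

439.20 dollars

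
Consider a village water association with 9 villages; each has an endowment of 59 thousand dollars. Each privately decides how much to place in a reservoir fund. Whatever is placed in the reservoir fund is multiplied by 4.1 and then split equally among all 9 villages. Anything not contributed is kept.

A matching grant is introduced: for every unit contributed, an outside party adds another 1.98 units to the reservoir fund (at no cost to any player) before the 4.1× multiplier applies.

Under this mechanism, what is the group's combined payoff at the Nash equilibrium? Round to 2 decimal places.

With the mechanism, a contributed unit returns 4.1 × 2.98 / 9 = 1.3576 per unit of net cost to the contributor — now above 1 — so contributing fully is weakly dominant for every player.
So the Nash equilibrium is full contribution by all 9; the group earns 4.1 × 2.98 × 531 = 6487.76.

6487.76 thousand dollars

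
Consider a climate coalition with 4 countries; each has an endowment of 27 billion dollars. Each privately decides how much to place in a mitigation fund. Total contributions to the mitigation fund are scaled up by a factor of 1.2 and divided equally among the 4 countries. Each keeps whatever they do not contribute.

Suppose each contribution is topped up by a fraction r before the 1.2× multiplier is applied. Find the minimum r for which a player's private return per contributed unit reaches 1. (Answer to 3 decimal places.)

With matching at rate r, one contributed unit becomes (1 + r) in the mitigation fund and returns 1.2 × (1 + r) / 4 to the contributor.
Setting this equal to 1: 1 + r = 4/1.2 = 3.3333.
So the minimum matching rate is r = 3.3333 − 1 = 2.333.

2.333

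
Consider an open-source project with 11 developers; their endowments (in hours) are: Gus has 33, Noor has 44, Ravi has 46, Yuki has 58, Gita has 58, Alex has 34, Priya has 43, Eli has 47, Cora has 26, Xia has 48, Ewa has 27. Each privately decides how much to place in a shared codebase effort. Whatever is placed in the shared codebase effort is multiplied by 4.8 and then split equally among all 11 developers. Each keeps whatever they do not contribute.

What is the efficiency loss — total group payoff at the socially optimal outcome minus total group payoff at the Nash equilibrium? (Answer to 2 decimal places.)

1763.20 hours

The private return per contributed unit is 4.8/11 = 0.4364 < 1 for every player regardless of endowment, so the Nash equilibrium is zero contribution and the group total is Σ E_j = 33 + 44 + 46 + 58 + 58 + 34 + 43 + 47 + 26 + 48 + 27 = 464.
Each contributed unit returns 4.800 to the group, so the social optimum is full contribution by everyone: group total = 4.800 × 464 = 2227.20.
Efficiency loss = (4.800 − 1) × 464 = 1763.20.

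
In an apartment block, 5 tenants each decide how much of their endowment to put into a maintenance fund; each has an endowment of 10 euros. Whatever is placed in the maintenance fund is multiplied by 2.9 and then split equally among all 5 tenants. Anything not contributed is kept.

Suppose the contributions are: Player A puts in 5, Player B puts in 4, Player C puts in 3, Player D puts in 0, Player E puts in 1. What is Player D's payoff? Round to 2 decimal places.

17.54 euros

Total contributed: 5 + 4 + 3 + 0 + 1 = 13.
Each receives 2.9 × 13 / 5 = 7.54 from the maintenance fund.
Player D keeps 10 − 0 = 10, so Player D's payoff is 10 + 7.54 = 17.54.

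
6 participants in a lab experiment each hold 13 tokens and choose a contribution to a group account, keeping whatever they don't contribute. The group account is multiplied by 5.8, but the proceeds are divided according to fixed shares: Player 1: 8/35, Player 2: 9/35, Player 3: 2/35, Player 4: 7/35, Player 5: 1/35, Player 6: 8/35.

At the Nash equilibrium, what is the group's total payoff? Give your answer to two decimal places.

327.60 tokens

Player j's private return per contributed unit is 5.8 × (j's share). Contributing is weakly dominant for j when that share is at least 1/5.8 = 0.1724, and contributing 0 is dominant otherwise.
Player 1, Player 2, Player 4 and Player 6 are above the threshold, contributing 13 each; the remaining 2 contribute 0. Total contributed: 52.
The group account pays out 5.8 × 52 = 301.60 in total (split across the unequal shares, but the aggregate is all that matters for the group sum).
The 2 free-riders keep 13 each, adding 26. Group total = 26 + 301.60 = 327.60.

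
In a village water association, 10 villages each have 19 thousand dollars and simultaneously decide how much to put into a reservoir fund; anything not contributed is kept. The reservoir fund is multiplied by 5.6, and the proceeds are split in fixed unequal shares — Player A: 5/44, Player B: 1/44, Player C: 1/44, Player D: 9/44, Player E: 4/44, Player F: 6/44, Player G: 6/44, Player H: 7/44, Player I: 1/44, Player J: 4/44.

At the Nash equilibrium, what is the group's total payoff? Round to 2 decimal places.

277.40 thousand dollars

Player j's private return per contributed unit is 5.6 × (j's share). Contributing is weakly dominant for j when that share is at least 1/5.6 = 0.1786, and contributing 0 is dominant otherwise.
Only Player D (9/44) clears that bar, contributing 19; the remaining 9 contribute 0. Total contributed: 19.
The reservoir fund pays out 5.6 × 19 = 106.40 in total (split across the unequal shares, but the aggregate is all that matters for the group sum).
The 9 free-riders keep 19 each, adding 171. Group total = 171 + 106.40 = 277.40.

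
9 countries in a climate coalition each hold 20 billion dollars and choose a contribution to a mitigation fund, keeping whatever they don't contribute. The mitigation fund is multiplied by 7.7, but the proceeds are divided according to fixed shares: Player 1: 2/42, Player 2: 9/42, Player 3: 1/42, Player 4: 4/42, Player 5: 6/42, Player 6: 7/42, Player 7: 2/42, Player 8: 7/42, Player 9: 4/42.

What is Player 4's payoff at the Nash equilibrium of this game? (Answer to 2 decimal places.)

78.67 billion dollars

A player with share s gets back 7.7·s per unit contributed, so full contribution is dominant for anyone with s > 1/7.7 = 0.1299 and zero contribution is dominant for anyone below.
The shares above 0.1299 belong to Player 2, Player 5, Player 6 and Player 8, contributing 20 each; the remaining 5 contribute 0. Total contributed: 80.
Player 4 keeps 20 and receives 7.7 × 80 × 4/42 = 58.67 from the mitigation fund, for a payoff of 78.67.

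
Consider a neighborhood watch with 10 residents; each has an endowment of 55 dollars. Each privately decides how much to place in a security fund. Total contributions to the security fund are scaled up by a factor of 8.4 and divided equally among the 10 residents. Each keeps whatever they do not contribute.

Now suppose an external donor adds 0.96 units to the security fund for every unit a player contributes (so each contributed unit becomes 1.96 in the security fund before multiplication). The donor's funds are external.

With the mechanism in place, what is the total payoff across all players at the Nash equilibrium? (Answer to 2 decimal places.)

9055.20 dollars

The effective private return per unit is now 8.4 × 1.96 / 10 = 1.6464 > 1, so every player's dominant strategy flips to full contribution.
So the Nash equilibrium is full contribution by all 10; the group earns 8.4 × 1.96 × 550 = 9055.20.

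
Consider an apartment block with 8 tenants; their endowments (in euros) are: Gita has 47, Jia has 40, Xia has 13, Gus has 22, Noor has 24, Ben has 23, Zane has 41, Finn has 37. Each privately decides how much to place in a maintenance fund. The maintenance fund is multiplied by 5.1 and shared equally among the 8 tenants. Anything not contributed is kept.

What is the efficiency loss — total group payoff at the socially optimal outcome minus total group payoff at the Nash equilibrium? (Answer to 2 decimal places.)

1012.70 euros

The private return per contributed unit is 5.1/8 = 0.6375 < 1 for every player regardless of endowment, so the Nash equilibrium is zero contribution and the group total is Σ E_j = 47 + 40 + 13 + 22 + 24 + 23 + 41 + 37 = 247.
Each contributed unit returns 5.100 to the group, so the social optimum is full contribution by everyone: group total = 5.100 × 247 = 1259.70.
Efficiency loss = (5.100 − 1) × 247 = 1012.70.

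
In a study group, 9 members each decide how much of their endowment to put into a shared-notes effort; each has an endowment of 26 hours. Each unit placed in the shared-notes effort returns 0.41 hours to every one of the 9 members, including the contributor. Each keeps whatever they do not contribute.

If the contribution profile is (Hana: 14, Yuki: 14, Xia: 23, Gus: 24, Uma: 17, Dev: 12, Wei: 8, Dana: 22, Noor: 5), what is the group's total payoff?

Total contributed: 14 + 14 + 23 + 24 + 17 + 12 + 8 + 22 + 5 = 139; total kept: 9 × 26 − 139 = 95.
The shared-notes effort pays out 0.41 × 9 × 139 = 512.91 in aggregate.
Group total = 95 + 512.91 = 607.91.

607.91 hours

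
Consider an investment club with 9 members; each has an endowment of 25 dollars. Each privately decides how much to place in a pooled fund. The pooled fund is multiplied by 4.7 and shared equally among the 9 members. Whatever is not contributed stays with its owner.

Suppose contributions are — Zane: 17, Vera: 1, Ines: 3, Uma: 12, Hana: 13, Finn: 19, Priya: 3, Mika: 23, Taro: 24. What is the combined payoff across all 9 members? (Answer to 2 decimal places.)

Total contributed: 17 + 1 + 3 + 12 + 13 + 19 + 3 + 23 + 24 = 115; total kept: 9 × 25 − 115 = 110.
The pooled fund pays out 4.7 × 115 = 540.50 in aggregate.
Group total = 110 + 540.50 = 650.50.

650.50 dollars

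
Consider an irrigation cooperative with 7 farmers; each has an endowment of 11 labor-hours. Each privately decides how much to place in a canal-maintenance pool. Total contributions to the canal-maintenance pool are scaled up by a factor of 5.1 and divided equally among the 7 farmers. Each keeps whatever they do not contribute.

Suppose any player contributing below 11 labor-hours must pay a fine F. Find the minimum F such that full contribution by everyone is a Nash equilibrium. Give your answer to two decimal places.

2.99 labor-hours

Given the others contribute fully, the best deviation is to contribute 0 (any partial contribution still incurs the fine and gives up units whose private return 0.7286 is below 1).
Deviating from 11 to 0 saves 11 labor-hours but forfeits the deviator's share of the drop in the canal-maintenance pool: 5.1/7 × 11 = 8.01.
So the deviation gain is 11 − 8.01 = 2.99, and the fine must be at least 2.99 labor-hours to wipe it out.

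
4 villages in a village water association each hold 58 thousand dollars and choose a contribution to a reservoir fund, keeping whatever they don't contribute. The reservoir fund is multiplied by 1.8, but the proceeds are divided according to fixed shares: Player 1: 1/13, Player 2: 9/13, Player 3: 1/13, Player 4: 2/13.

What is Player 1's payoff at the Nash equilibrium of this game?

66.03 thousand dollars

Player j's private return per contributed unit is 1.8 × (j's share). Contributing is weakly dominant for j when that share is at least 1/1.8 = 0.5556, and contributing 0 is dominant otherwise.
Player 2 alone (share 9/13) is above the threshold, contributing 58; the remaining 3 contribute 0. Total contributed: 58.
Player 1 keeps 58 and receives 1.8 × 58 × 1/13 = 8.03 from the reservoir fund, for a payoff of 66.03.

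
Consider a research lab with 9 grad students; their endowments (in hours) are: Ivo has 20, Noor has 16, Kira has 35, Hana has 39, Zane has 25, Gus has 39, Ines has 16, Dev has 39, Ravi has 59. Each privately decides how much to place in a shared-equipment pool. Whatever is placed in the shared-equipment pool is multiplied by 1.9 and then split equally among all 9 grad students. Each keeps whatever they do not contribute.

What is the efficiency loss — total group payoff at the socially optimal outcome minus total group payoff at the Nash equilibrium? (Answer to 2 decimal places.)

259.20 hours

The private return per contributed unit is 1.9/9 = 0.2111 < 1 for every player regardless of endowment, so the Nash equilibrium is zero contribution and the group total is Σ E_j = 20 + 16 + 35 + 39 + 25 + 39 + 16 + 39 + 59 = 288.
Each contributed unit returns 1.900 to the group, so the social optimum is full contribution by everyone: group total = 1.900 × 288 = 547.20.
Efficiency loss = (1.900 − 1) × 288 = 259.20.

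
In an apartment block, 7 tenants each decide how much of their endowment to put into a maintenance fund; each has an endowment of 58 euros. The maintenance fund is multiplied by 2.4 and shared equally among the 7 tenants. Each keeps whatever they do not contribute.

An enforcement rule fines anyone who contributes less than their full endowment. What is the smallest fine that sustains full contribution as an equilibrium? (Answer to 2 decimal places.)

38.11 euros

Given the others contribute fully, the best deviation is to contribute 0 (any partial contribution still incurs the fine and gives up units whose private return 0.3429 is below 1).
Deviating from 58 to 0 saves 58 euros but forfeits the deviator's share of the drop in the maintenance fund: 2.4/7 × 58 = 19.89.
So the deviation gain is 58 − 19.89 = 38.11, and the fine must be at least 38.11 euros to wipe it out.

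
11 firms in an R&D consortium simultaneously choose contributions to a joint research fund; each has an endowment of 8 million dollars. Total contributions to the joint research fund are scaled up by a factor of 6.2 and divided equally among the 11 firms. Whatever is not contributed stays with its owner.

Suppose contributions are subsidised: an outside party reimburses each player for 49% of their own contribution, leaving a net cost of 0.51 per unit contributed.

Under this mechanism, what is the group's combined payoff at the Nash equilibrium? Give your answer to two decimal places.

588.72 million dollars

Under the mechanism each unit contributed yields (6.2/11) / 0.51 = 1.1052 back to its contributor per unit of net cost, which exceeds 1, making full contribution the dominant choice for everyone.
So the Nash equilibrium is full contribution by all 11; the group earns 11 × (8 × 0.49 + 6.2 × 8) = 588.72.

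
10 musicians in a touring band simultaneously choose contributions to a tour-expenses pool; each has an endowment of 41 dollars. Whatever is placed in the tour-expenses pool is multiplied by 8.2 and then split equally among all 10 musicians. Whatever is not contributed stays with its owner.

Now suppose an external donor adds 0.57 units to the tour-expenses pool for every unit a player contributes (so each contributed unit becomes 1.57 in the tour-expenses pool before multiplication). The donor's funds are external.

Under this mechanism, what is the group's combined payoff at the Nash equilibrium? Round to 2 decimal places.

With the mechanism, a contributed unit returns 8.2 × 1.57 / 10 = 1.2874 per unit of net cost to the contributor — now above 1 — so contributing fully is weakly dominant for every player.
At the Nash equilibrium everyone contributes 41. Group total payoff = 8.2 × 1.57 × 410 = 5278.34.

5278.34 dollars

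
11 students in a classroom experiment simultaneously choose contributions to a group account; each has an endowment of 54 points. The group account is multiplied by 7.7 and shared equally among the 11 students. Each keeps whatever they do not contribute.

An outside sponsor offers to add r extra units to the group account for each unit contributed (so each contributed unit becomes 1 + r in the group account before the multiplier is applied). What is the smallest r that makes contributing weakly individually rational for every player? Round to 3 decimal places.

0.429

With matching at rate r, one contributed unit becomes (1 + r) in the group account and returns 7.7 × (1 + r) / 11 to the contributor.
Setting this equal to 1: 1 + r = 11/7.7 = 1.4286.
So the minimum matching rate is r = 1.4286 − 1 = 0.429.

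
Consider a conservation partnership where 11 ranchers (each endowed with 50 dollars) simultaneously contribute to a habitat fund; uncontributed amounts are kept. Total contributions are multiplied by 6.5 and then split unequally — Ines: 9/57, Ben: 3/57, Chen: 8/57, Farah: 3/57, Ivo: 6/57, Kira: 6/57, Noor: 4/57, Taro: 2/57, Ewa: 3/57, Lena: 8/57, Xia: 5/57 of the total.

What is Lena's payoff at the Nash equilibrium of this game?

95.61 dollars

Each unit j contributes comes back to j as 6.5 × (j's share), so j prefers to contribute only if that share exceeds 1/6.5 = 0.1538; otherwise keeping the unit dominates.
Ines alone (share 9/57) is above the threshold, contributing 50; the remaining 10 contribute 0. Total contributed: 50.
Lena keeps 50 and receives 6.5 × 50 × 8/57 = 45.61 from the habitat fund, for a payoff of 95.61.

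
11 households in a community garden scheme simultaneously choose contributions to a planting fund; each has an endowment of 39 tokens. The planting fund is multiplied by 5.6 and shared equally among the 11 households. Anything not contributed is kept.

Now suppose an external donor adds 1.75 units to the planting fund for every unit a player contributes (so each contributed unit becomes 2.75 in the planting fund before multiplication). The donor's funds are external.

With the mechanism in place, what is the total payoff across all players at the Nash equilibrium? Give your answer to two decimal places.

6606.60 tokens

With the mechanism, a contributed unit returns 5.6 × 2.75 / 11 = 1.4000 per unit of net cost to the contributor — now above 1 — so contributing fully is weakly dominant for every player.
At the Nash equilibrium everyone contributes 39. Group total payoff = 5.6 × 2.75 × 429 = 6606.60.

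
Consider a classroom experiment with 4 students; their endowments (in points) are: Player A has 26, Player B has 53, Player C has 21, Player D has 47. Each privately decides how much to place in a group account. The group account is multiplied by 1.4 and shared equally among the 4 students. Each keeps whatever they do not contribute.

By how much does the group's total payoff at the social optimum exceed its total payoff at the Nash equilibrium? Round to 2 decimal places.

The private return per contributed unit is 1.4/4 = 0.3500 < 1 for every player regardless of endowment, so the Nash equilibrium is zero contribution and the group total is Σ E_j = 26 + 53 + 21 + 47 = 147.
Each contributed unit returns 1.400 to the group, so the social optimum is full contribution by everyone: group total = 1.400 × 147 = 205.80.
Efficiency loss = (1.400 − 1) × 147 = 58.80.

58.80 points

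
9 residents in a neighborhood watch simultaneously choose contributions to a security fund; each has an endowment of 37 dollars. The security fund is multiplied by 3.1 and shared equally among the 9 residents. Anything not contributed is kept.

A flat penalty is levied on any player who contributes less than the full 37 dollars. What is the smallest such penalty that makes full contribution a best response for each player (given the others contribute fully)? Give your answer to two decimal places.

24.26 dollars

Given the others contribute fully, the best deviation is to contribute 0 (any partial contribution still incurs the fine and gives up units whose private return 0.3444 is below 1).
Deviating from 37 to 0 saves 37 dollars but forfeits the deviator's share of the drop in the security fund: 3.1/9 × 37 = 12.74.
So the deviation gain is 37 − 12.74 = 24.26, and the fine must be at least 24.26 dollars to wipe it out.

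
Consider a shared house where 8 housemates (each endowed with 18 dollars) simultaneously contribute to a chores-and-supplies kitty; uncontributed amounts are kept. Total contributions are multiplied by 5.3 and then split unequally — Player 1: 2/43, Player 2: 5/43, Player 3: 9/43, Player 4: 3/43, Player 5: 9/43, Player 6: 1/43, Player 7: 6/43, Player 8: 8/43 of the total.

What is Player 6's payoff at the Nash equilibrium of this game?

Player j's private return per contributed unit is 5.3 × (j's share). Contributing is weakly dominant for j when that share is at least 1/5.3 = 0.1887, and contributing 0 is dominant otherwise.
The shares above 0.1887 belong to Player 3 and Player 5, contributing 18 each; the remaining 6 contribute 0. Total contributed: 36.
Player 6 keeps 18 and receives 5.3 × 36 × 1/43 = 4.44 from the chores-and-supplies kitty, for a payoff of 22.44.

22.44 dollars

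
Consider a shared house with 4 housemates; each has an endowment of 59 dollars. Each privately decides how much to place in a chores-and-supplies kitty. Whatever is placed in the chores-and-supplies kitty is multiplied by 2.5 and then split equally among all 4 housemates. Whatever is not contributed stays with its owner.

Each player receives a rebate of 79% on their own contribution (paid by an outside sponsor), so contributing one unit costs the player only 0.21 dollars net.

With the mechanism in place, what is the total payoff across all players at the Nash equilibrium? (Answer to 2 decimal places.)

776.44 dollars

With the mechanism, a contributed unit returns (2.5/4) / 0.21 = 2.9762 per unit of net cost to the contributor — now above 1 — so contributing fully is weakly dominant for every player.
So the Nash equilibrium is full contribution by all 4; the group earns 4 × (59 × 0.79 + 2.5 × 59) = 776.44.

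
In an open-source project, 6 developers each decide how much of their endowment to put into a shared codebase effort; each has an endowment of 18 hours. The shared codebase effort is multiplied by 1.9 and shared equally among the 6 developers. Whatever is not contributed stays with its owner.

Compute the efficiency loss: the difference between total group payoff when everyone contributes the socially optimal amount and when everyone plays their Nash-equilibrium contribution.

97.20 hours

Each contributed unit returns 1.9/6 = 0.3167 to its contributor — below 1 — so contributing 0 is dominant for every player. At the Nash equilibrium everyone keeps their 18, and the group total is 6 × 18 = 108.
Each contributed unit returns 1.900 to the group as a whole (0.3167 to each of 6 players), which exceeds 1, so the social optimum is full contribution: group total = 1.900 × 108 = 205.20.
Efficiency loss = 205.20 − 108 = 97.20.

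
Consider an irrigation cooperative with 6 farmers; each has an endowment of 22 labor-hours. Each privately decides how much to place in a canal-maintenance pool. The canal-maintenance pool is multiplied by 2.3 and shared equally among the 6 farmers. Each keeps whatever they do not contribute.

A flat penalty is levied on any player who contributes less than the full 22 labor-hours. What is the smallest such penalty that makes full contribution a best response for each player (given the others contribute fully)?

13.57 labor-hours

Given the others contribute fully, the best deviation is to contribute 0 (any partial contribution still incurs the fine and gives up units whose private return 0.3833 is below 1).
Deviating from 22 to 0 saves 22 labor-hours but forfeits the deviator's share of the drop in the canal-maintenance pool: 2.3/6 × 22 = 8.43.
So the deviation gain is 22 − 8.43 = 13.57, and the fine must be at least 13.57 labor-hours to wipe it out.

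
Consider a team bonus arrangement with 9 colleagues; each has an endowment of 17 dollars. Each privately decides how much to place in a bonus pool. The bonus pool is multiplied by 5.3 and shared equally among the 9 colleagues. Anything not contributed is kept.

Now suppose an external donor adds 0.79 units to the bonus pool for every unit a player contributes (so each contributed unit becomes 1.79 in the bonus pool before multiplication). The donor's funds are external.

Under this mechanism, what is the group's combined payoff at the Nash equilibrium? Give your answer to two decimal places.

1451.51 dollars

Under the mechanism each unit contributed yields 5.3 × 1.79 / 9 = 1.0541 back to its contributor per unit of net cost, which exceeds 1, making full contribution the dominant choice for everyone.
So the Nash equilibrium is full contribution by all 9; the group earns 5.3 × 1.79 × 153 = 1451.51.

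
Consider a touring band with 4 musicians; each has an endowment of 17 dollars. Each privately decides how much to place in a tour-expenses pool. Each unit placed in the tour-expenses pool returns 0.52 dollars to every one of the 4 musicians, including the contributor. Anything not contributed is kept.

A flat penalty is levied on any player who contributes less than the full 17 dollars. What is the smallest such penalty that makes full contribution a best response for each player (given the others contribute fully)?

Given the others contribute fully, the best deviation is to contribute 0 (any partial contribution still incurs the fine and gives up units whose private return 0.52 is below 1).
Deviating from 17 to 0 saves 17 dollars but forfeits the deviator's share of the drop in the tour-expenses pool: 0.52 × 17 = 8.84.
So the deviation gain is 17 − 8.84 = 8.16, and the fine must be at least 8.16 dollars to wipe it out.

8.16 dollars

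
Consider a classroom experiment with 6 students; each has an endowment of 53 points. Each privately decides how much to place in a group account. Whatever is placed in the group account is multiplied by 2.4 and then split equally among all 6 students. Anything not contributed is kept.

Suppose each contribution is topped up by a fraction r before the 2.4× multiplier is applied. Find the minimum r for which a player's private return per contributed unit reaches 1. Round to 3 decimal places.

1.500

With matching at rate r, one contributed unit becomes (1 + r) in the group account and returns 2.4 × (1 + r) / 6 to the contributor.
Setting this equal to 1: 1 + r = 6/2.4 = 2.5000.
So the minimum matching rate is r = 2.5000 − 1 = 1.500.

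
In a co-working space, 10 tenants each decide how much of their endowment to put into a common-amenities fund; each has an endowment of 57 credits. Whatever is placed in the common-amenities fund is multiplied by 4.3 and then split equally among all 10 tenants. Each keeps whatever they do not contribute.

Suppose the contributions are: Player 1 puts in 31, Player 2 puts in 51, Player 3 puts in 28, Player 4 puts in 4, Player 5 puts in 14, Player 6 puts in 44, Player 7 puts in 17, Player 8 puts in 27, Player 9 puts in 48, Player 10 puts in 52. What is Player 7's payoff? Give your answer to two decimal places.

Total contributed: 31 + 51 + 28 + 4 + 14 + 44 + 17 + 27 + 48 + 52 = 316.
Each receives 4.3 × 316 / 10 = 135.88 from the common-amenities fund.
Player 7 keeps 57 − 17 = 40, so Player 7's payoff is 40 + 135.88 = 175.88.

175.88 credits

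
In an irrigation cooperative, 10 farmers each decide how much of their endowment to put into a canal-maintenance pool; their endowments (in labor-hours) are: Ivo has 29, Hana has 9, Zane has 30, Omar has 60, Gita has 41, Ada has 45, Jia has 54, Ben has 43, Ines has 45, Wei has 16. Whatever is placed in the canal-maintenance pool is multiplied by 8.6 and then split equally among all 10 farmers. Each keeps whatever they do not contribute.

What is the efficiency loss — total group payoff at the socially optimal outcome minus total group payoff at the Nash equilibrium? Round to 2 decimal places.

2827.20 labor-hours

The private return per contributed unit is 8.6/10 = 0.8600 < 1 for every player regardless of endowment, so the Nash equilibrium is zero contribution and the group total is Σ E_j = 29 + 9 + 30 + 60 + 41 + 45 + 54 + 43 + 45 + 16 = 372.
Each contributed unit returns 8.600 to the group, so the social optimum is full contribution by everyone: group total = 8.600 × 372 = 3199.20.
Efficiency loss = (8.600 − 1) × 372 = 2827.20.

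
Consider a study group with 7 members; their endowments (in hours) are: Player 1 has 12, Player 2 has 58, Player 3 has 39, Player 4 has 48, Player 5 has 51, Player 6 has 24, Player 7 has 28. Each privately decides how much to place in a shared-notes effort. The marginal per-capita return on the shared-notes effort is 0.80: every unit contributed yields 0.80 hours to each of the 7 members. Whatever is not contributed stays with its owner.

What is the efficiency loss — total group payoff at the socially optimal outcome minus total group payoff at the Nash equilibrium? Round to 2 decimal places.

1196.00 hours

The private return per contributed unit is 0.80 < 1 for everyone, so the Nash equilibrium is zero contribution and the group total is Σ E_j = 12 + 58 + 39 + 48 + 51 + 24 + 28 = 260.
Each contributed unit returns 5.600 to the group, so the social optimum is full contribution by everyone: group total = 5.600 × 260 = 1456.00.
Efficiency loss = (5.600 − 1) × 260 = 1196.00.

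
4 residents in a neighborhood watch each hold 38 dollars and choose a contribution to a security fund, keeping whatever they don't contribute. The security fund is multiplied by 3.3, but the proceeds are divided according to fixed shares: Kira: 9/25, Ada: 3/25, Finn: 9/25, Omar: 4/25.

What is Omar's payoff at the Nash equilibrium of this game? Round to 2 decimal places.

A player with share s gets back 3.3·s per unit contributed, so full contribution is dominant for anyone with s > 1/3.3 = 0.3030 and zero contribution is dominant for anyone below.
The shares above 0.3030 belong to Kira and Finn, contributing 38 each; the remaining 2 contribute 0. Total contributed: 76.
Omar keeps 38 and receives 3.3 × 76 × 4/25 = 40.13 from the security fund, for a payoff of 78.13.

78.13 dollars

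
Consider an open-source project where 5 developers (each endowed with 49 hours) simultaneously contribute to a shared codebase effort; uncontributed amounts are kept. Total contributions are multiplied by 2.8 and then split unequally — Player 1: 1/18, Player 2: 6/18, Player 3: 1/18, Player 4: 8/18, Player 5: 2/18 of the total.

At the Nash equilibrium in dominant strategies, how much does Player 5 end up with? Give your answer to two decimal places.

64.24 hours

Each unit j contributes comes back to j as 2.8 × (j's share), so j prefers to contribute only if that share exceeds 1/2.8 = 0.3571; otherwise keeping the unit dominates.
Only Player 4 (8/18) clears that bar, contributing 49; the remaining 4 contribute 0. Total contributed: 49.
Player 5 keeps 49 and receives 2.8 × 49 × 2/18 = 15.24 from the shared codebase effort, for a payoff of 64.24.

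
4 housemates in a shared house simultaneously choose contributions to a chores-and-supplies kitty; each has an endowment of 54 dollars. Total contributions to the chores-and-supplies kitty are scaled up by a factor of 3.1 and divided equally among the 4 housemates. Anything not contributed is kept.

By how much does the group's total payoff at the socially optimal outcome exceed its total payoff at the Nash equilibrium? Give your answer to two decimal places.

453.60 dollars

Each contributed unit returns 3.1/4 = 0.7750 to its contributor — below 1 — so contributing 0 is dominant for every player. At the Nash equilibrium everyone keeps their 54, and the group total is 4 × 54 = 216.
Each contributed unit returns 3.100 to the group as a whole (0.7750 to each of 4 players), which exceeds 1, so the social optimum is full contribution: group total = 3.100 × 216 = 669.60.
Efficiency loss = 669.60 − 216 = 453.60.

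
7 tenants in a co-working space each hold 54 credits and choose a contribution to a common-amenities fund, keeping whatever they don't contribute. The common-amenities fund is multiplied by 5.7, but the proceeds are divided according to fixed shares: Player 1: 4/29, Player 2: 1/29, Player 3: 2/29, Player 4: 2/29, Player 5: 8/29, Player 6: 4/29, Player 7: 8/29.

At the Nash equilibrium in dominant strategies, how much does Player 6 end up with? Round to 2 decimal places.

138.91 credits

Each unit j contributes comes back to j as 5.7 × (j's share), so j prefers to contribute only if that share exceeds 1/5.7 = 0.1754; otherwise keeping the unit dominates.
Player 5 and Player 7 are above the threshold, contributing 54 each; the remaining 5 contribute 0. Total contributed: 108.
Player 6 keeps 54 and receives 5.7 × 108 × 4/29 = 84.91 from the common-amenities fund, for a payoff of 138.91.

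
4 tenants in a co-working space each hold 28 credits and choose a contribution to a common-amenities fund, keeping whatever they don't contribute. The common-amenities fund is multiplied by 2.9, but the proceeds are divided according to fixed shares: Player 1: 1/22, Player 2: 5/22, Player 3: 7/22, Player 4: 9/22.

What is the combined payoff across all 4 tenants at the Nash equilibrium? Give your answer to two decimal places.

Each unit j contributes comes back to j as 2.9 × (j's share), so j prefers to contribute only if that share exceeds 1/2.9 = 0.3448; otherwise keeping the unit dominates.
Player 4 alone (share 9/22) is above the threshold, contributing 28; the remaining 3 contribute 0. Total contributed: 28.
The common-amenities fund pays out 2.9 × 28 = 81.20 in total (split across the unequal shares, but the aggregate is all that matters for the group sum).
The 3 free-riders keep 28 each, adding 84. Group total = 84 + 81.20 = 165.20.

165.20 credits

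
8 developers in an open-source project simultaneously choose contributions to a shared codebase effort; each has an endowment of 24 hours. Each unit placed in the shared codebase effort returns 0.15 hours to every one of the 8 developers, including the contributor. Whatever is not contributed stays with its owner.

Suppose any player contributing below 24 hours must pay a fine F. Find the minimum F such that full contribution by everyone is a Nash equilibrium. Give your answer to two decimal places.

Given the others contribute fully, the best deviation is to contribute 0 (any partial contribution still incurs the fine and gives up units whose private return 0.15 is below 1).
Deviating from 24 to 0 saves 24 hours but forfeits the deviator's share of the drop in the shared codebase effort: 0.15 × 24 = 3.60.
So the deviation gain is 24 − 3.60 = 20.40, and the fine must be at least 20.40 hours to wipe it out.

20.40 hours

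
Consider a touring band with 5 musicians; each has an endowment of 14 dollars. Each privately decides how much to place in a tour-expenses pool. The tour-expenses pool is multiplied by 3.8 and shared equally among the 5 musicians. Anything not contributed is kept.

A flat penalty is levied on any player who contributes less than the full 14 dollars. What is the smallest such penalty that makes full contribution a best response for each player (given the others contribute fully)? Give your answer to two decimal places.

Given the others contribute fully, the best deviation is to contribute 0 (any partial contribution still incurs the fine and gives up units whose private return 0.7600 is below 1).
Deviating from 14 to 0 saves 14 dollars but forfeits the deviator's share of the drop in the tour-expenses pool: 3.8/5 × 14 = 10.64.
So the deviation gain is 14 − 10.64 = 3.36, and the fine must be at least 3.36 dollars to wipe it out.

3.36 dollars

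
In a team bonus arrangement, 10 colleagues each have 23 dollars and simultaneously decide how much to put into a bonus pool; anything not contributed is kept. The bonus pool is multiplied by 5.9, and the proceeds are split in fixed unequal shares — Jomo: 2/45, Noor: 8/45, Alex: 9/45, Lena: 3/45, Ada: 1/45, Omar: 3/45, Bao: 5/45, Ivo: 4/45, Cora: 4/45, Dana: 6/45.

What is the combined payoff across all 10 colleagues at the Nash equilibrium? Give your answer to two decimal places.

455.40 dollars

Each unit j contributes comes back to j as 5.9 × (j's share), so j prefers to contribute only if that share exceeds 1/5.9 = 0.1695; otherwise keeping the unit dominates.
The shares above 0.1695 belong to Noor and Alex, contributing 23 each; the remaining 8 contribute 0. Total contributed: 46.
The bonus pool pays out 5.9 × 46 = 271.40 in total (split across the unequal shares, but the aggregate is all that matters for the group sum).
The 8 free-riders keep 23 each, adding 184. Group total = 184 + 271.40 = 455.40.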